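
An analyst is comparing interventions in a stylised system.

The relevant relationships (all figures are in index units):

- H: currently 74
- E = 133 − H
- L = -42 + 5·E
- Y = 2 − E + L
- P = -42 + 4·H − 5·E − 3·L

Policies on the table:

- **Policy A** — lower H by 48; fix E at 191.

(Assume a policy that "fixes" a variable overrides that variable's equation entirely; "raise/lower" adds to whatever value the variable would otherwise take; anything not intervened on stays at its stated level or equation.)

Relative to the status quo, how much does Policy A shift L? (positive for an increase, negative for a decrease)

Baseline:
  H = 74
  E = 133 − 74 = 59
  L = -42 + 5·59 = 253
Policy A (H − 48, E := 191):
  H = 74 − 48 = 26
  E = 191
  L = -42 + 5·191 = 913
Change in L: 913 − 253 = 660

660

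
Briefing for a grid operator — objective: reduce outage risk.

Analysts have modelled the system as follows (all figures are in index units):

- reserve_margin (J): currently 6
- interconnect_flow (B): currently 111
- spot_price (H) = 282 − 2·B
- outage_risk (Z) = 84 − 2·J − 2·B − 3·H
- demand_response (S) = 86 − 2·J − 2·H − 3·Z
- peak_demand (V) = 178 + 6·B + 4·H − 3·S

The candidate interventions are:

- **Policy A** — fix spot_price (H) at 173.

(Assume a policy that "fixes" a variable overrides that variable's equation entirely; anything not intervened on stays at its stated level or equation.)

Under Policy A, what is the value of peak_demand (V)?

-3669

Policy A (H := 173):
  J = 6
  B = 111
  H = 173
  Z = 84 − 2·6 − 2·111 − 3·173 = -669
  S = 86 − 2·6 − 2·173 − 3·(-669) = 1735
  V = 178 + 6·111 + 4·173 − 3·1735 = -3669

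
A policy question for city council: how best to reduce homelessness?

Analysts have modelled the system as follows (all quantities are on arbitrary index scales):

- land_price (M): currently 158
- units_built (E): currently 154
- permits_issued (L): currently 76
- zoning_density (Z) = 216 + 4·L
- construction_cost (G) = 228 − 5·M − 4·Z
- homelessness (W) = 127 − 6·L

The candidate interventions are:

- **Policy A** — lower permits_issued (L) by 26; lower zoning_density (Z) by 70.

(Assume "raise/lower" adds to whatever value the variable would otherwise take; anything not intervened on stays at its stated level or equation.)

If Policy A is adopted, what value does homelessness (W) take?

Policy A (L − 26, Z − 70):
  L = 76 − 26 = 50
  W = 127 − 6·50 = -173

-173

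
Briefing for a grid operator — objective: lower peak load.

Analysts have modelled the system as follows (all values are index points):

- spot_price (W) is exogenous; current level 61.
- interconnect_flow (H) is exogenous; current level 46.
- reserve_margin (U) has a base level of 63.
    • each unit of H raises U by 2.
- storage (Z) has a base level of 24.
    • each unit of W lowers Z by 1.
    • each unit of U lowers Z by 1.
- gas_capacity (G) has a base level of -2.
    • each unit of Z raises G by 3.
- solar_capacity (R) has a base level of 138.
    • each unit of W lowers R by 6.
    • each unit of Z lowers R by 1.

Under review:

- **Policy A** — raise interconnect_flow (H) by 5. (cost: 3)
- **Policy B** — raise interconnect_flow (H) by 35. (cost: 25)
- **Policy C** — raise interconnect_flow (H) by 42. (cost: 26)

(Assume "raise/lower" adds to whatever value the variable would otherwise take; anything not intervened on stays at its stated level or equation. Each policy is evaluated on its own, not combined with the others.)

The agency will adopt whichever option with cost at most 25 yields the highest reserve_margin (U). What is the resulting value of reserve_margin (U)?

225

Policy A (H + 5):
  H = 46 + 5 = 51
  U = 63 + 2·51 = 165
Policy B (H + 35):
  H = 46 + 35 = 81
  U = 63 + 2·81 = 225
Comparing — Policy A: U=165, Policy B: U=225. Highest is 225 (Policy B).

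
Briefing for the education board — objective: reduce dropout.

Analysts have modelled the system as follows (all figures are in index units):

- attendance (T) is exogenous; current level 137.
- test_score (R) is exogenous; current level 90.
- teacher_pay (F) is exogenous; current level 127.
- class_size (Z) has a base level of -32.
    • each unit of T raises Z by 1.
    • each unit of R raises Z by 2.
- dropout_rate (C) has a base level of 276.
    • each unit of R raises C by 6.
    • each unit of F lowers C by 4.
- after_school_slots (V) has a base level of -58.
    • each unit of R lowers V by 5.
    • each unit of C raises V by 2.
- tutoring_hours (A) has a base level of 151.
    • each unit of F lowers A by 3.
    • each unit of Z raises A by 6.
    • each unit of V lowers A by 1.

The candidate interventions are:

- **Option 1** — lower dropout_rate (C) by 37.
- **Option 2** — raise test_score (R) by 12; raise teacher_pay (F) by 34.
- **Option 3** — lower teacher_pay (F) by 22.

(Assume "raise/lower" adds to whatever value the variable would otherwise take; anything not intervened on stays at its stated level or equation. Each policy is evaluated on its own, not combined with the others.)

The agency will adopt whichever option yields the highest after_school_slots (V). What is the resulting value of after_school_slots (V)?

284

Option 1 (C − 37):
  R = 90
  F = 127
  C = 276 + 6·90 − 4·127 (−37 from intervention) = 271
  V = -58 − 5·90 + 2·271 = 34
Option 2 (R + 12, F + 34):
  R = 90 + 12 = 102
  F = 127 + 34 = 161
  C = 276 + 6·102 − 4·161 = 244
  V = -58 − 5·102 + 2·244 = -80
Option 3 (F − 22):
  R = 90
  F = 127 − 22 = 105
  C = 276 + 6·90 − 4·105 = 396
  V = -58 − 5·90 + 2·396 = 284
Comparing — Option 1: V=34, Option 2: V=-80, Option 3: V=284. Highest is 284 (Option 3).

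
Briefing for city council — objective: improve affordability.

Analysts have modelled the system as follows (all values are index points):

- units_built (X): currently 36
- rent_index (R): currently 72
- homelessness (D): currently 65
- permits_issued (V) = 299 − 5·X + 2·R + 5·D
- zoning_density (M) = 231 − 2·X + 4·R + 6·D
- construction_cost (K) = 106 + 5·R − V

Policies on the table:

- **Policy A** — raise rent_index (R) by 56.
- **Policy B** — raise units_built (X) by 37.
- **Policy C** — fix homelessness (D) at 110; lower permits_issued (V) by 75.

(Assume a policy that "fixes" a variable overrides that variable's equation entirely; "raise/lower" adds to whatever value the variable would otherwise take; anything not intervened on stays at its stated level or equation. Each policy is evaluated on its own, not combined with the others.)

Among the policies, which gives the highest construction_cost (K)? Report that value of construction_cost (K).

Policy A (R + 56):
  X = 36
  R = 72 + 56 = 128
  D = 65
  V = 299 − 5·36 + 2·128 + 5·65 = 700
  K = 106 + 5·128 − 700 = 46
Policy B (X + 37):
  X = 36 + 37 = 73
  R = 72
  D = 65
  V = 299 − 5·73 + 2·72 + 5·65 = 403
  K = 106 + 5·72 − 403 = 63
Policy C (D := 110, V − 75):
  X = 36
  R = 72
  D = 110
  V = 299 − 5·36 + 2·72 + 5·110 (−75 from intervention) = 738
  K = 106 + 5·72 − 738 = -272
Comparing — Policy A: K=46, Policy B: K=63, Policy C: K=-272. Highest is 63 (Policy B).

63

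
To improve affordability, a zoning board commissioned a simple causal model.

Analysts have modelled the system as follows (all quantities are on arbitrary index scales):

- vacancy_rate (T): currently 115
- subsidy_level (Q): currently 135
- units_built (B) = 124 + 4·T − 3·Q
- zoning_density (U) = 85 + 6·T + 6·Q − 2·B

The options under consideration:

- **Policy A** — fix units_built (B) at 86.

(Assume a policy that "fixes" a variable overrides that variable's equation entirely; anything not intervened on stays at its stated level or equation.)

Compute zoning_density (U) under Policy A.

Policy A (B := 86):
  T = 115
  Q = 135
  B = 86
  U = 85 + 6·115 + 6·135 − 2·86 = 1413

1413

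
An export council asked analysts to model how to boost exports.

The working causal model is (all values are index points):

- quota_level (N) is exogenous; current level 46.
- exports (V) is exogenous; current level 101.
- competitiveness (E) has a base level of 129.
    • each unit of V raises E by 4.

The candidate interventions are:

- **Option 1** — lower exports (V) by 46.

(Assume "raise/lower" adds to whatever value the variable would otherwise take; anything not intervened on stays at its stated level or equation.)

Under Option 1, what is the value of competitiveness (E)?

Option 1 (V − 46):
  V = 101 − 46 = 55
  E = 129 + 4·55 = 349

349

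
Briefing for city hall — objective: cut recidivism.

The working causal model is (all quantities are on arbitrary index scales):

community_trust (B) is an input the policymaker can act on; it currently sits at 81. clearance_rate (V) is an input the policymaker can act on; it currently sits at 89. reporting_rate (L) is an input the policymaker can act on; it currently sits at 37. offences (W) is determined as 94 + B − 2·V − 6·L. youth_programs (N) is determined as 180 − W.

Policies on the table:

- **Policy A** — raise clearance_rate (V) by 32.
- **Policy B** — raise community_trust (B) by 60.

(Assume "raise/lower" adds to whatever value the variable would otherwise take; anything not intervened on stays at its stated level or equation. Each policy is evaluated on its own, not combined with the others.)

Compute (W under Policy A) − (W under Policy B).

Policy A (V + 32):
  B = 81
  V = 89 + 32 = 121
  L = 37
  W = 94 + 81 − 2·121 − 6·37 = -289
Policy B (B + 60):
  B = 81 + 60 = 141
  V = 89
  L = 37
  W = 94 + 141 − 2·89 − 6·37 = -165
W: -289 − (-165) = -124

-124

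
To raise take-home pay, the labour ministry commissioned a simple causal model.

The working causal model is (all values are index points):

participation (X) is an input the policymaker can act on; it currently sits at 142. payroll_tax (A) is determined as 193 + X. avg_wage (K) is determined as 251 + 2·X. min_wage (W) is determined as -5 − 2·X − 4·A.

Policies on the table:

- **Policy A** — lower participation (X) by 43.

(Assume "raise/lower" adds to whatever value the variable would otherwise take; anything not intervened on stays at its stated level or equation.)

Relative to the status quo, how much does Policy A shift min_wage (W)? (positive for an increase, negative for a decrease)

Baseline:
  X = 142
  A = 193 + 142 = 335
  W = -5 − 2·142 − 4·335 = -1629
Policy A (X − 43):
  X = 142 − 43 = 99
  A = 193 + 99 = 292
  W = -5 − 2·99 − 4·292 = -1371
Change in W: -1371 − (-1629) = 258

258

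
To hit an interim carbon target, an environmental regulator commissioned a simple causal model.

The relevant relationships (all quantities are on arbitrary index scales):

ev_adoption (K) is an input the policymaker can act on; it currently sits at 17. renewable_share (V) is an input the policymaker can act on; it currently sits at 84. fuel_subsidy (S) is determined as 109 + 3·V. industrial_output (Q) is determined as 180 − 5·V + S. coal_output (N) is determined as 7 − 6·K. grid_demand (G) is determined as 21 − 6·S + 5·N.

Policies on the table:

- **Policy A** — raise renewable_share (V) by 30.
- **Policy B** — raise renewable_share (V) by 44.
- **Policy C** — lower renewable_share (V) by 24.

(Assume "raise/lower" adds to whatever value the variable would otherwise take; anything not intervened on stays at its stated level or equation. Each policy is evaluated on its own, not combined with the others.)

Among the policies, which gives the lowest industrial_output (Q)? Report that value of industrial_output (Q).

Policy A (V + 30):
  V = 84 + 30 = 114
  S = 109 + 3·114 = 451
  Q = 180 − 5·114 + 451 = 61
Policy B (V + 44):
  V = 84 + 44 = 128
  S = 109 + 3·128 = 493
  Q = 180 − 5·128 + 493 = 33
Policy C (V − 24):
  V = 84 − 24 = 60
  S = 109 + 3·60 = 289
  Q = 180 − 5·60 + 289 = 169
Comparing — Policy A: Q=61, Policy B: Q=33, Policy C: Q=169. Lowest is 33 (Policy B).

33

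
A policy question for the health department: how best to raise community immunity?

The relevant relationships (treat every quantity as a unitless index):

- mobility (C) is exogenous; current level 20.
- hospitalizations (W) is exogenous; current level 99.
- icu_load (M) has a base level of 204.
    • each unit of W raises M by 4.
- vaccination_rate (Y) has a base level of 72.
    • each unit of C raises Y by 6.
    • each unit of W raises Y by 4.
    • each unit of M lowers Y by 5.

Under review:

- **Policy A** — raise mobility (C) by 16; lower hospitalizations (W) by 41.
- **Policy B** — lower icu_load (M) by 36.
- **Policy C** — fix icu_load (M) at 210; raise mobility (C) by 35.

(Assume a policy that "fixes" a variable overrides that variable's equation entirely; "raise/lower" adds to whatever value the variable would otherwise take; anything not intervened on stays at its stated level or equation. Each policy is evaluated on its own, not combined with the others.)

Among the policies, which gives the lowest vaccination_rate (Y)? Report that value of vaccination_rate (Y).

-2232

Policy A (C + 16, W − 41):
  C = 20 + 16 = 36
  W = 99 − 41 = 58
  M = 204 + 4·58 = 436
  Y = 72 + 6·36 + 4·58 − 5·436 = -1660
Policy B (M − 36):
  C = 20
  W = 99
  M = 204 + 4·99 (−36 from intervention) = 564
  Y = 72 + 6·20 + 4·99 − 5·564 = -2232
Policy C (M := 210, C + 35):
  C = 20 + 35 = 55
  W = 99
  M = 210
  Y = 72 + 6·55 + 4·99 − 5·210 = -252
Comparing — Policy A: Y=-1660, Policy B: Y=-2232, Policy C: Y=-252. Lowest is -2232 (Policy B).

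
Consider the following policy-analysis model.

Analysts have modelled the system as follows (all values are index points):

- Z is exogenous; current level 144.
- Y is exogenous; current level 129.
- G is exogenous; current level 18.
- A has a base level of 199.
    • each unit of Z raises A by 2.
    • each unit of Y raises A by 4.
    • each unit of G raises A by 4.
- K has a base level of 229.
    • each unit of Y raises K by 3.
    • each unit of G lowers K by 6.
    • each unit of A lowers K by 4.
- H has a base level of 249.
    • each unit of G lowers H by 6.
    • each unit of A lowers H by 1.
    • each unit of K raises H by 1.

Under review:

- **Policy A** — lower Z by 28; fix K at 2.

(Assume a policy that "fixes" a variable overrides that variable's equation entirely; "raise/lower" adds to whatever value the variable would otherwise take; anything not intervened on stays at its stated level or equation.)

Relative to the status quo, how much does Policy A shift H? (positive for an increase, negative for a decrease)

Baseline:
  Z = 144
  Y = 129
  G = 18
  A = 199 + 2·144 + 4·129 + 4·18 = 1075
  K = 229 + 3·129 − 6·18 − 4·1075 = -3792
  H = 249 − 6·18 − 1075 + (-3792) = -4726
Policy A (Z − 28, K := 2):
  Z = 144 − 28 = 116
  Y = 129
  G = 18
  A = 199 + 2·116 + 4·129 + 4·18 = 1019
  K = 2
  H = 249 − 6·18 − 1019 + 2 = -876
Change in H: -876 − (-4726) = 3850

3850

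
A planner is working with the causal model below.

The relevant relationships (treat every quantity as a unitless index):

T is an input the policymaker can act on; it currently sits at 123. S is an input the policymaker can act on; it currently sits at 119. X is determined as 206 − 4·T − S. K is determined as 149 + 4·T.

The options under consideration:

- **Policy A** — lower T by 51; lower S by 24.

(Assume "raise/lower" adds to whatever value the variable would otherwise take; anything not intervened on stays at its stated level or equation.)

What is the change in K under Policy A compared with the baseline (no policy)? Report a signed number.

-204

Baseline:
  T = 123
  K = 149 + 4·123 = 641
Policy A (T − 51, S − 24):
  T = 123 − 51 = 72
  K = 149 + 4·72 = 437
Change in K: 437 − 641 = -204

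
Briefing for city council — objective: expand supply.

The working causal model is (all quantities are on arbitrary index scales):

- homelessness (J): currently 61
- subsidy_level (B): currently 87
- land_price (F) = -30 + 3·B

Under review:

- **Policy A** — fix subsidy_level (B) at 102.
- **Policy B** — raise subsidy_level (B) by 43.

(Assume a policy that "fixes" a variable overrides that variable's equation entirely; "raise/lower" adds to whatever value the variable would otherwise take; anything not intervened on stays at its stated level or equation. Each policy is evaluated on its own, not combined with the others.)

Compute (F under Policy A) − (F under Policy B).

Policy A (B := 102):
  B = 102
  F = -30 + 3·102 = 276
Policy B (B + 43):
  B = 87 + 43 = 130
  F = -30 + 3·130 = 360
F: 276 − 360 = -84

-84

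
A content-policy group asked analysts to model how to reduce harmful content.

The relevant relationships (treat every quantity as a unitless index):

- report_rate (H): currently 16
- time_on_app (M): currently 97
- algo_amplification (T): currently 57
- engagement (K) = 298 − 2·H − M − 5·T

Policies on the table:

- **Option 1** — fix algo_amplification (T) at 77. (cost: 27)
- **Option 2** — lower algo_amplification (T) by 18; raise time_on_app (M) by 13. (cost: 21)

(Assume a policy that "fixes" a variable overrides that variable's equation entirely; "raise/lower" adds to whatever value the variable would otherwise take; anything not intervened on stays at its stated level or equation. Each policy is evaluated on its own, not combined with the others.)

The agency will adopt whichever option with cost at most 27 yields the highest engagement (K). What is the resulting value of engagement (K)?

Option 1 (T := 77):
  H = 16
  M = 97
  T = 77
  K = 298 − 2·16 − 97 − 5·77 = -216
Option 2 (T − 18, M + 13):
  H = 16
  M = 97 + 13 = 110
  T = 57 − 18 = 39
  K = 298 − 2·16 − 110 − 5·39 = -39
Comparing — Option 1: K=-216, Option 2: K=-39. Highest is -39 (Option 2).

-39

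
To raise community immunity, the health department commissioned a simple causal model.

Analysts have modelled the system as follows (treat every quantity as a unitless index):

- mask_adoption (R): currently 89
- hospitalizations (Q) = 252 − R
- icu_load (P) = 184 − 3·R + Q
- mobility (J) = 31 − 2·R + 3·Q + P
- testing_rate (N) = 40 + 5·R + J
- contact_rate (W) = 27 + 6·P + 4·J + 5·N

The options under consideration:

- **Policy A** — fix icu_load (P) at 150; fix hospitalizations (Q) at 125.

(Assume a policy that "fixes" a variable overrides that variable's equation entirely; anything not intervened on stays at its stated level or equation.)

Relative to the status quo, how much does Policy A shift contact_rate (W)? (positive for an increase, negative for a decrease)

Baseline:
  R = 89
  Q = 252 − 89 = 163
  P = 184 − 3·89 + 163 = 80
  J = 31 − 2·89 + 3·163 + 80 = 422
  N = 40 + 5·89 + 422 = 907
  W = 27 + 6·80 + 4·422 + 5·907 = 6730
Policy A (P := 150, Q := 125):
  R = 89
  Q = 125
  P = 150
  J = 31 − 2·89 + 3·125 + 150 = 378
  N = 40 + 5·89 + 378 = 863
  W = 27 + 6·150 + 4·378 + 5·863 = 6754
Change in W: 6754 − 6730 = 24

24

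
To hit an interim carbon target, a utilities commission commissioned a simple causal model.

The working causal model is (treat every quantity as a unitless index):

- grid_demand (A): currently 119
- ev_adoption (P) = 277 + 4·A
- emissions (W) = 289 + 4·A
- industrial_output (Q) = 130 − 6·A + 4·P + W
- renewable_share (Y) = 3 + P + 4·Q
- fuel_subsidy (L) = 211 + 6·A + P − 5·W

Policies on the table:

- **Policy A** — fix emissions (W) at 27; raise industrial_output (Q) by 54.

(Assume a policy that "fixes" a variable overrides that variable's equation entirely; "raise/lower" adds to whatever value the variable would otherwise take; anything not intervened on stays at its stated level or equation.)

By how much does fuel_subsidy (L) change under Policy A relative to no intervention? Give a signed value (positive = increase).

Baseline:
  A = 119
  P = 277 + 4·119 = 753
  W = 289 + 4·119 = 765
  L = 211 + 6·119 + 753 − 5·765 = -2147
Policy A (W := 27, Q + 54):
  A = 119
  P = 277 + 4·119 = 753
  W = 27
  L = 211 + 6·119 + 753 − 5·27 = 1543
Change in L: 1543 − (-2147) = 3690

3690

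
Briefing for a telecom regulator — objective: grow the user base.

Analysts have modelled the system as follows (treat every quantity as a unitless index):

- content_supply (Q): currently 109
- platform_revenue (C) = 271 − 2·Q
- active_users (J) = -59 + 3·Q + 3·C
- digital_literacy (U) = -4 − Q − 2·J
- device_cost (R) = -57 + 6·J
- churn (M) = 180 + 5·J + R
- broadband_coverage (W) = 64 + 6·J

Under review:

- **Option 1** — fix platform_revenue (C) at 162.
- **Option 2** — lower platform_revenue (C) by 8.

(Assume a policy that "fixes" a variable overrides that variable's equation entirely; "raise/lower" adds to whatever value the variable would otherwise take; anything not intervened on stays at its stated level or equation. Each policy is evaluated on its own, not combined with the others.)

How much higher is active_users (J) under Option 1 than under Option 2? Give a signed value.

351

Option 1 (C := 162):
  Q = 109
  C = 162
  J = -59 + 3·109 + 3·162 = 754
Option 2 (C − 8):
  Q = 109
  C = 271 − 2·109 (−8 from intervention) = 45
  J = -59 + 3·109 + 3·45 = 403
J: 754 − 403 = 351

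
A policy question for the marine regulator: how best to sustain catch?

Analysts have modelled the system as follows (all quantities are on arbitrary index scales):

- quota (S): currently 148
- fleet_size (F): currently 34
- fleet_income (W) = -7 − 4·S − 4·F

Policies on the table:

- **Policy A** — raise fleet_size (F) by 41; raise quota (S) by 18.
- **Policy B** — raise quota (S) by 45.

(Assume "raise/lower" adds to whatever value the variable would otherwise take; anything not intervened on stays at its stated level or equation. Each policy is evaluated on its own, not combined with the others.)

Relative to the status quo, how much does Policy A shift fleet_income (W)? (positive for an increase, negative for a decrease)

Baseline:
  S = 148
  F = 34
  W = -7 − 4·148 − 4·34 = -735
Policy A (F + 41, S + 18):
  S = 148 + 18 = 166
  F = 34 + 41 = 75
  W = -7 − 4·166 − 4·75 = -971
Change in W: -971 − (-735) = -236

-236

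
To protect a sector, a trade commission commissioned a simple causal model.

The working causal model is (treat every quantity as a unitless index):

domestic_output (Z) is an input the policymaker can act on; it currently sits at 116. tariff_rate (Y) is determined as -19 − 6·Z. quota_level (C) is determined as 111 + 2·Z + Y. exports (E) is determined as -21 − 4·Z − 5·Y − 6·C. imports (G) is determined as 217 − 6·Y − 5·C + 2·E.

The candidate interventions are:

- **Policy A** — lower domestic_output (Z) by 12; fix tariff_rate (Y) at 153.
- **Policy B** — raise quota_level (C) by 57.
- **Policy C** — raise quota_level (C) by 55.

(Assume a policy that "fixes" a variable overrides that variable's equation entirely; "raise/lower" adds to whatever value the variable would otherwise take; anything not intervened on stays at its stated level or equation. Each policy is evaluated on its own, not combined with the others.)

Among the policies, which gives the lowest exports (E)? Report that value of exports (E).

-4034

Policy A (Z − 12, Y := 153):
  Z = 116 − 12 = 104
  Y = 153
  C = 111 + 2·104 + 153 = 472
  E = -21 − 4·104 − 5·153 − 6·472 = -4034
Policy B (C + 57):
  Z = 116
  Y = -19 − 6·116 = -715
  C = 111 + 2·116 + (-715) (+57 from intervention) = -315
  E = -21 − 4·116 − 5·(-715) − 6·(-315) = 4980
Policy C (C + 55):
  Z = 116
  Y = -19 − 6·116 = -715
  C = 111 + 2·116 + (-715) (+55 from intervention) = -317
  E = -21 − 4·116 − 5·(-715) − 6·(-317) = 4992
Comparing — Policy A: E=-4034, Policy B: E=4980, Policy C: E=4992. Lowest is -4034 (Policy A).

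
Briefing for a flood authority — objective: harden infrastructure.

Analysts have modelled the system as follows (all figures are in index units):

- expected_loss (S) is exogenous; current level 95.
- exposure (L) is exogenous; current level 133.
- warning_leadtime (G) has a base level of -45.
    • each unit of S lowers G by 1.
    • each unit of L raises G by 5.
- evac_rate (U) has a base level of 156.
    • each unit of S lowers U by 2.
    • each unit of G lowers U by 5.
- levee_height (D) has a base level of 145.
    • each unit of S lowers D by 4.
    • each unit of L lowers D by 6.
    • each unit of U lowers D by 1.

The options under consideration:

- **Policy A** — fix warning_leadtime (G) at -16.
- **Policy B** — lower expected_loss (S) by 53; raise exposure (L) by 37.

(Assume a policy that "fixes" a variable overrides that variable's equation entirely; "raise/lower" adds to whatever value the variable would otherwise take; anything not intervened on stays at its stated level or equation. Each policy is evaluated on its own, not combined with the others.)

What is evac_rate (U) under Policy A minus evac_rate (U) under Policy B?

Policy A (G := -16):
  S = 95
  L = 133
  G = -16
  U = 156 − 2·95 − 5·(-16) = 46
Policy B (S − 53, L + 37):
  S = 95 − 53 = 42
  L = 133 + 37 = 170
  G = -45 − 42 + 5·170 = 763
  U = 156 − 2·42 − 5·763 = -3743
U: 46 − (-3743) = 3789

3789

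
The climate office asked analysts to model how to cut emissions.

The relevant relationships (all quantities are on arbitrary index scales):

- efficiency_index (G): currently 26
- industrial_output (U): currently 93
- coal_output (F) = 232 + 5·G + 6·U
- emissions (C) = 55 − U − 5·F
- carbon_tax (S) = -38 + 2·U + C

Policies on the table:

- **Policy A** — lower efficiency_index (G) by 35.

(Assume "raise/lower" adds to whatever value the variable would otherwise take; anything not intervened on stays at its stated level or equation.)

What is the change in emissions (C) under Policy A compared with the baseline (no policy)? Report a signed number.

875

Baseline:
  G = 26
  U = 93
  F = 232 + 5·26 + 6·93 = 920
  C = 55 − 93 − 5·920 = -4638
Policy A (G − 35):
  G = 26 − 35 = -9
  U = 93
  F = 232 + 5·(-9) + 6·93 = 745
  C = 55 − 93 − 5·745 = -3763
Change in C: -3763 − (-4638) = 875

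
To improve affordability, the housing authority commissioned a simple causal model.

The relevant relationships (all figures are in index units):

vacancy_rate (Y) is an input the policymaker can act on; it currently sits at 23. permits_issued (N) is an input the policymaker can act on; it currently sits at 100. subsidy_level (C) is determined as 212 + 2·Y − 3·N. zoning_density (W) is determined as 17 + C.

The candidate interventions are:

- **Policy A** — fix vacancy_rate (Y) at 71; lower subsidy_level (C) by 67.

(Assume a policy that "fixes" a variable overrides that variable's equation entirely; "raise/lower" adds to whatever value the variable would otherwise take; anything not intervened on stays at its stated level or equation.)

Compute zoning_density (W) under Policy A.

4

Policy A (Y := 71, C − 67):
  Y = 71
  N = 100
  C = 212 + 2·71 − 3·100 (−67 from intervention) = -13
  W = 17 + (-13) = 4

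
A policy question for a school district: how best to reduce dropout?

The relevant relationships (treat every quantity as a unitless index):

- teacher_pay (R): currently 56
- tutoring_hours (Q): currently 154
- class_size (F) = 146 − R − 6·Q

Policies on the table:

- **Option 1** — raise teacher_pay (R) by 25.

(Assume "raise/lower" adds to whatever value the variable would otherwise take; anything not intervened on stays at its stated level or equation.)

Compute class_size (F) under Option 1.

Option 1 (R + 25):
  R = 56 + 25 = 81
  Q = 154
  F = 146 − 81 − 6·154 = -859

-859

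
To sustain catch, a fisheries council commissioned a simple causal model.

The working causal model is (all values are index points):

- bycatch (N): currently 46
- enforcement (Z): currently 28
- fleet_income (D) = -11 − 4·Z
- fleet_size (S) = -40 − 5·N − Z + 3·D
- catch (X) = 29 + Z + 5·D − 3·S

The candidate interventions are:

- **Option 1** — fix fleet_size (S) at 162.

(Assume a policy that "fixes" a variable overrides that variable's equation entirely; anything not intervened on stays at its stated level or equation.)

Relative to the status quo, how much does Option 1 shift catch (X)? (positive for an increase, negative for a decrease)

Baseline:
  N = 46
  Z = 28
  D = -11 − 4·28 = -123
  S = -40 − 5·46 − 28 + 3·(-123) = -667
  X = 29 + 28 + 5·(-123) − 3·(-667) = 1443
Option 1 (S := 162):
  N = 46
  Z = 28
  D = -11 − 4·28 = -123
  S = 162
  X = 29 + 28 + 5·(-123) − 3·162 = -1044
Change in X: -1044 − 1443 = -2487

-2487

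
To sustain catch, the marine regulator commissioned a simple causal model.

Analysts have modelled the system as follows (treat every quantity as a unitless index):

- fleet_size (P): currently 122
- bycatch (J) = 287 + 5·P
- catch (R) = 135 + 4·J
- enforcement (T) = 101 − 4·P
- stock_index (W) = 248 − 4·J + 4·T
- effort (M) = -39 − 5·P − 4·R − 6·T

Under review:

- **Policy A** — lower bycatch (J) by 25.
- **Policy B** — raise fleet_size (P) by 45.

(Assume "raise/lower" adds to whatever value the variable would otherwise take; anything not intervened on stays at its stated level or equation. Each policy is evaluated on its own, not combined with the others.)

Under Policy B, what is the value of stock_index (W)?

Policy B (P + 45):
  P = 122 + 45 = 167
  J = 287 + 5·167 = 1122
  T = 101 − 4·167 = -567
  W = 248 − 4·1122 + 4·(-567) = -6508

-6508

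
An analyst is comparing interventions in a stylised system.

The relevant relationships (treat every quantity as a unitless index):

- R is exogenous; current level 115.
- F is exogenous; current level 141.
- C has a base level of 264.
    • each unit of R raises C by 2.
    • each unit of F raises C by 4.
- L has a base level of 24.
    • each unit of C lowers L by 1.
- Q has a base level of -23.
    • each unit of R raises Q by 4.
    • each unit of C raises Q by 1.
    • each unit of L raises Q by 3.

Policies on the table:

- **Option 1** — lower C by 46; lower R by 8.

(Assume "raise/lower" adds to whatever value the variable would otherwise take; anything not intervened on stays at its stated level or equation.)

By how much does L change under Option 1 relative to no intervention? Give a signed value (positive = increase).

62

Baseline:
  R = 115
  F = 141
  C = 264 + 2·115 + 4·141 = 1058
  L = 24 − 1058 = -1034
Option 1 (C − 46, R − 8):
  R = 115 − 8 = 107
  F = 141
  C = 264 + 2·107 + 4·141 (−46 from intervention) = 996
  L = 24 − 996 = -972
Change in L: -972 − (-1034) = 62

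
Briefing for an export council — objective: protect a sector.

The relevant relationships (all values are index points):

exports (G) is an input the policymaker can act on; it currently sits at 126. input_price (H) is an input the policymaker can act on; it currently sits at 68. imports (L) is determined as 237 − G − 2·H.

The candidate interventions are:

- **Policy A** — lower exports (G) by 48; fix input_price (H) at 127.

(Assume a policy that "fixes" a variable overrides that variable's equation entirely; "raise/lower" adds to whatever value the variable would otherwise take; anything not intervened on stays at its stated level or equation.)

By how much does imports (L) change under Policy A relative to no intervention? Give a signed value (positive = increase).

Baseline:
  G = 126
  H = 68
  L = 237 − 126 − 2·68 = -25
Policy A (G − 48, H := 127):
  G = 126 − 48 = 78
  H = 127
  L = 237 − 78 − 2·127 = -95
Change in L: -95 − (-25) = -70

-70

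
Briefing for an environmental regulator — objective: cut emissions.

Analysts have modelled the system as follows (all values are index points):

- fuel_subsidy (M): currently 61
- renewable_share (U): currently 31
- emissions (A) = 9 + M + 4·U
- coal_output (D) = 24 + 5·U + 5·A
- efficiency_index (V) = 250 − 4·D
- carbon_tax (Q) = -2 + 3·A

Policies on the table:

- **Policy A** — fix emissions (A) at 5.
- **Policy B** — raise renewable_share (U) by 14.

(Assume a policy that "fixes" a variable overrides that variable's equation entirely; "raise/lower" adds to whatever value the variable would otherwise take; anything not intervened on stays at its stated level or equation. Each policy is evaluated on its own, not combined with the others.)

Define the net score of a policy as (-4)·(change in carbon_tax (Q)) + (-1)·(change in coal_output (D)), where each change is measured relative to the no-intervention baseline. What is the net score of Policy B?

Baseline:
  M = 61
  U = 31
  A = 9 + 61 + 4·31 = 194
  D = 24 + 5·31 + 5·194 = 1149
  Q = -2 + 3·194 = 580
Policy B (U + 14):
  M = 61
  U = 31 + 14 = 45
  A = 9 + 61 + 4·45 = 250
  D = 24 + 5·45 + 5·250 = 1499
  Q = -2 + 3·250 = 748
ΔQ = 748 − 580 = 168; ΔD = 1499 − 1149 = 350
Score = (-4)·168 + (-1)·350 = -1022

-1022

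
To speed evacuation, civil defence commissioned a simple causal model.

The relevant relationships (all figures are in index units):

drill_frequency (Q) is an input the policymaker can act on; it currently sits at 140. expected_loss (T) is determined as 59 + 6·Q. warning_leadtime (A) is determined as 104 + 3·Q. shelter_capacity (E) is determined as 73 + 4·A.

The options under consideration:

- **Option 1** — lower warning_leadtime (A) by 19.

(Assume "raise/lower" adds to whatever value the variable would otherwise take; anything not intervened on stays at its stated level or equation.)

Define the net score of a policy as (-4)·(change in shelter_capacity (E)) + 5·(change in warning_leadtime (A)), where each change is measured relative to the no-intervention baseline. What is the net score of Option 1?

209

Baseline:
  Q = 140
  A = 104 + 3·140 = 524
  E = 73 + 4·524 = 2169
Option 1 (A − 19):
  Q = 140
  A = 104 + 3·140 (−19 from intervention) = 505
  E = 73 + 4·505 = 2093
ΔE = 2093 − 2169 = -76; ΔA = 505 − 524 = -19
Score = (-4)·(-76) + 5·(-19) = 209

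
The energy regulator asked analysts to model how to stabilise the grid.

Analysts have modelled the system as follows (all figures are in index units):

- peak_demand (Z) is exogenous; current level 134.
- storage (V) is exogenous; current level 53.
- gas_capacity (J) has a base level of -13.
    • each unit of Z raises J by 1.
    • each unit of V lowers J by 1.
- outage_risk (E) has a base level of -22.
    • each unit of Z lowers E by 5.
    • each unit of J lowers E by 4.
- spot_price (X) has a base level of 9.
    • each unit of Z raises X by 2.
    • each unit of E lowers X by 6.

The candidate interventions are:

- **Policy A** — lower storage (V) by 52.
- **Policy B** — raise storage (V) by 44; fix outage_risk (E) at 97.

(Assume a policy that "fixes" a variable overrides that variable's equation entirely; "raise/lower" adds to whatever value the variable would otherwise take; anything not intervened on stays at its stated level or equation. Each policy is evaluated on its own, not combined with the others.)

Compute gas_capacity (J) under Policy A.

Policy A (V − 52):
  Z = 134
  V = 53 − 52 = 1
  J = -13 + 134 − 1 = 120

120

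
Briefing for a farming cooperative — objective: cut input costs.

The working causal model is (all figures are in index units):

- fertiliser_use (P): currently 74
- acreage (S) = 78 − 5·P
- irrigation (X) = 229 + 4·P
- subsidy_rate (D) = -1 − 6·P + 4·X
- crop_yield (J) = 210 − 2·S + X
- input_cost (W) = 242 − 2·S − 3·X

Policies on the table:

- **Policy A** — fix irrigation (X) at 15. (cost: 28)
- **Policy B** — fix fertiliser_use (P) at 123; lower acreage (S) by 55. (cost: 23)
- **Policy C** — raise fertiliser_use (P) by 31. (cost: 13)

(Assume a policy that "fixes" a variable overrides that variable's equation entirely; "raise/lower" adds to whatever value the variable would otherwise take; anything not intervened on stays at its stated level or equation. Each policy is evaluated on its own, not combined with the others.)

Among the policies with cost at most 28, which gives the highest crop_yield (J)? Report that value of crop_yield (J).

Policy A (X := 15):
  P = 74
  S = 78 − 5·74 = -292
  X = 15
  J = 210 − 2·(-292) + 15 = 809
Policy B (P := 123, S − 55):
  P = 123
  S = 78 − 5·123 (−55 from intervention) = -592
  X = 229 + 4·123 = 721
  J = 210 − 2·(-592) + 721 = 2115
Policy C (P + 31):
  P = 74 + 31 = 105
  S = 78 − 5·105 = -447
  X = 229 + 4·105 = 649
  J = 210 − 2·(-447) + 649 = 1753
Comparing — Policy A: J=809, Policy B: J=2115, Policy C: J=1753. Highest is 2115 (Policy B).

2115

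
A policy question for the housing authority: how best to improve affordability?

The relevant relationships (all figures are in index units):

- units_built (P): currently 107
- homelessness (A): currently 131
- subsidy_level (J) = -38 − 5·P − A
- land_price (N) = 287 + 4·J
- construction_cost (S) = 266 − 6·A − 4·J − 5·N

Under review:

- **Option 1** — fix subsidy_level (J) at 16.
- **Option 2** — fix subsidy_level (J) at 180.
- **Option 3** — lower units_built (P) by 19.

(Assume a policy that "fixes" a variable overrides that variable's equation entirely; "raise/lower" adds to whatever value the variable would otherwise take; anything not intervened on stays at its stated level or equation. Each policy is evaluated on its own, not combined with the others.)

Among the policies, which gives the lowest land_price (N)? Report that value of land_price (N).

-2149

Option 1 (J := 16):
  P = 107
  A = 131
  J = 16
  N = 287 + 4·16 = 351
Option 2 (J := 180):
  P = 107
  A = 131
  J = 180
  N = 287 + 4·180 = 1007
Option 3 (P − 19):
  P = 107 − 19 = 88
  A = 131
  J = -38 − 5·88 − 131 = -609
  N = 287 + 4·(-609) = -2149
Comparing — Option 1: N=351, Option 2: N=1007, Option 3: N=-2149. Lowest is -2149 (Option 3).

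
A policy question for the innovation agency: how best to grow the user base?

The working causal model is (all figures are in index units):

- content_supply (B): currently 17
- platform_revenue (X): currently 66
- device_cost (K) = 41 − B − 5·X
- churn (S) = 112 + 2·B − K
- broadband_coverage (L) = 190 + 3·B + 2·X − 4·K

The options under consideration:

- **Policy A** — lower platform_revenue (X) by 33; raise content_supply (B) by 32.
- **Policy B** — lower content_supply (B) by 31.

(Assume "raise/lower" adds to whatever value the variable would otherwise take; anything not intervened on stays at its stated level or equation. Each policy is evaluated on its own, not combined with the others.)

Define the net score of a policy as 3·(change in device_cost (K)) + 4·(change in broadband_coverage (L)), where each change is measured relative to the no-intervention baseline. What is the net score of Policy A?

-1609

Baseline:
  B = 17
  X = 66
  K = 41 − 17 − 5·66 = -306
  L = 190 + 3·17 + 2·66 − 4·(-306) = 1597
Policy A (X − 33, B + 32):
  B = 17 + 32 = 49
  X = 66 − 33 = 33
  K = 41 − 49 − 5·33 = -173
  L = 190 + 3·49 + 2·33 − 4·(-173) = 1095
ΔK = -173 − (-306) = 133; ΔL = 1095 − 1597 = -502
Score = 3·133 + 4·(-502) = -1609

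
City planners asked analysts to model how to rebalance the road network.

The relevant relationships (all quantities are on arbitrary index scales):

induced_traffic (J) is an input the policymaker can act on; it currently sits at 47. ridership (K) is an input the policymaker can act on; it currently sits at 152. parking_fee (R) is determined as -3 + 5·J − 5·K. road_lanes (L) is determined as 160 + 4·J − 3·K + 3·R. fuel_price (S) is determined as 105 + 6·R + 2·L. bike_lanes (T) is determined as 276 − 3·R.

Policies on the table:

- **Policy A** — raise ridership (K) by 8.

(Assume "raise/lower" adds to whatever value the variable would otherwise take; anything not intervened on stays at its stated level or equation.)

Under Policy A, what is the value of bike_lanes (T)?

1980

Policy A (K + 8):
  J = 47
  K = 152 + 8 = 160
  R = -3 + 5·47 − 5·160 = -568
  T = 276 − 3·(-568) = 1980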